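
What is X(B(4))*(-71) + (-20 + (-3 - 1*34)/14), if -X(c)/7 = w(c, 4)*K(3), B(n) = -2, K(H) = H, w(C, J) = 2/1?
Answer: 41431/14 ≈ 2959.4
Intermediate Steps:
w(C, J) = 2 (w(C, J) = 2*1 = 2)
X(c) = -42 (X(c) = -14*3 = -7*6 = -42)
X(B(4))*(-71) + (-20 + (-3 - 1*34)/14) = -42*(-71) + (-20 + (-3 - 1*34)/14) = 2982 + (-20 + (-3 - 34)*(1/14)) = 2982 + (-20 - 37*1/14) = 2982 + (-20 - 37/14) = 2982 - 317/14 = 41431/14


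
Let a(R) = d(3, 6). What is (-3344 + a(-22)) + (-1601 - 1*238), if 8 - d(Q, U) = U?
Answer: -5181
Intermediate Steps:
d(Q, U) = 8 - U
a(R) = 2 (a(R) = 8 - 1*6 = 8 - 6 = 2)
(-3344 + a(-22)) + (-1601 - 1*238) = (-3344 + 2) + (-1601 - 1*238) = -3342 + (-1601 - 238) = -3342 - 1839 = -5181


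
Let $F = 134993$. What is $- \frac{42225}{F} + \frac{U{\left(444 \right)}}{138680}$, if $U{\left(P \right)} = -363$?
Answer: $- \frac{5904765459}{18720829240} \approx -0.31541$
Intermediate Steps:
$- \frac{42225}{F} + \frac{U{\left(444 \right)}}{138680} = - \frac{42225}{134993} - \frac{363}{138680} = - \frac{5904765459}{18720829240}$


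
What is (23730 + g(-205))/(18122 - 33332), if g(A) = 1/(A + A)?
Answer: -9729299/6236100 ≈ -1.5602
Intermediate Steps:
g(A) = 1/(2*A)
(23730 + g(-205))/(18122 - 33332) = (23730 + (½)/(-205))/(18122 - 33332) = (23730 + (½)*(-1/205))/(-15210) = (23730 - 1/410)*(-1/15210) = (9729299/410)*(-1/15210) = -9729299/6236100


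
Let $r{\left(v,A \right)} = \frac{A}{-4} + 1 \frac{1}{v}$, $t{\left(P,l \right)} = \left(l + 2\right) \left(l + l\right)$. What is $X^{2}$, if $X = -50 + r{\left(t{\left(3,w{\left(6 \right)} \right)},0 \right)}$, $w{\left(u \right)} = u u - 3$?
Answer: $\frac{13340019001}{5336100} \approx 2500.0$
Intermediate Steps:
$w{\left(u \right)} = -3 + u^{2}$ ($w{\left(u \right)} = u^{2} - 3 = -3 + u^{2}$)
$t{\left(P,l \right)} = 2 l \left(2 + l\right)$ ($t{\left(P,l \right)} = \left(2 + l\right) 2 l = 2 l \left(2 + l\right)$)
$r{\left(v,A \right)} = \frac{1}{v} - \frac{A}{4}$ ($r{\left(v,A \right)} = A \left(- \frac{1}{4}\right) + \frac{1}{v} = - \frac{A}{4} + \frac{1}{v} = \frac{1}{v} - \frac{A}{4}$)
$X = - \frac{115499}{2310}$ ($X = -50 + \left(\frac{1}{2 \left(-3 + 6^{2}\right) \left(2 - \left(3 - 6^{2}\right)\right)} - 0\right) = -50 + \left(\frac{1}{2 \left(-3 + 36\right) \left(2 + \left(-3 + 36\right)\right)} + 0\right) = -50 + \left(\frac{1}{2 \cdot 33 \left(2 + 33\right)} + 0\right) = -50 + \left(\frac{1}{2 \cdot 33 \cdot 35} + 0\right) = -50 + \left(\frac{1}{2310} + 0\right) = -50 + \frac{1}{2310} = - \frac{115499}{2310} \approx -50.0$)
$X^{2} = \left(- \frac{115499}{2310}\right)^{2} = \frac{13340019001}{5336100}$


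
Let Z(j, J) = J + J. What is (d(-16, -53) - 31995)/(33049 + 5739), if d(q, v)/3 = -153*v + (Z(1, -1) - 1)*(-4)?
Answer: -1908/9697 ≈ -0.19676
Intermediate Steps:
Z(j, J) = 2*J
d(q, v) = 36 - 459*v (d(q, v) = 3*(-153*v + (2*(-1) - 1)*(-4)) = 3*(-153*v + (-2 - 1)*(-4)) = 3*(-153*v - 3*(-4)) = 3*(-153*v + 12) = 3*(12 - 153*v) = 36 - 459*v)
(d(-16, -53) - 31995)/(33049 + 5739) = ((36 - 459*(-53)) - 31995)/(33049 + 5739) = ((36 + 24327) - 31995)/38788 = (24363 - 31995)*(1/38788) = -7632*1/38788 = -1908/9697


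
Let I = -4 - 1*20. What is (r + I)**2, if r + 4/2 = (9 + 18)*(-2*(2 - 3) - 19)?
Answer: 235225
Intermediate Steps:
I = -24 (I = -4 - 20 = -24)
r = -461 (r = -2 + (9 + 18)*(-2*(2 - 3) - 19) = -2 + 27*(-2*(-1) - 19) = -2 + 27*(2 - 19) = -2 + 27*(-17) = -2 - 459 = -461)
(r + I)**2 = (-461 - 24)**2 = (-485)**2 = 235225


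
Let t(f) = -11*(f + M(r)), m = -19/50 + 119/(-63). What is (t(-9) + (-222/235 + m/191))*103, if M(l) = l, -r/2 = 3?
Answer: 68255842549/4039650 ≈ 16896.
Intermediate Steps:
r = -6 (r = -2*3 = -6)
m = -1021/450 (m = -19*1/50 + 119*(-1/63) = -19/50 - 17/9 = -1021/450 ≈ -2.2689)
t(f) = 66 - 11*f (t(f) = -11*(f - 6) = -11*(-6 + f) = 66 - 11*f)
(t(-9) + (-222/235 + m/191))*103 = ((66 - 11*(-9)) + (-222/235 - 1021/450/191))*103 = ((66 + 99) + (-222*1/235 - 1021/450*1/191))*103 = (165 + (-222/235 - 1021/85950))*103 = (165 - 3864167/4039650)*103 = (662678083/4039650)*103 = 68255842549/4039650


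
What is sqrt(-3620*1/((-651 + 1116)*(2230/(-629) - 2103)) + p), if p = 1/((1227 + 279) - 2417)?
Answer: 5*sqrt(1309569730457984997)/112259415291 ≈ 0.050970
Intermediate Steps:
p = -1/911 (p = 1/(1506 - 2417) = 1/(-911) = -1/911 ≈ -0.0010977)
sqrt(-3620*1/((-651 + 1116)*(2230/(-629) - 2103)) + p) = sqrt(-3620*1/((-651 + 1116)*(2230/(-629) - 2103)) - 1/911) = sqrt(-3620*1/(465*(2230*(-1/629) - 2103)) - 1/911) = sqrt(-3620*1/(465*(-2230/629 - 2103)) - 1/911) = sqrt(-3620/(465*(-1325017/629)) - 1/911) = sqrt(-3620/(-616132905/629) - 1/911) = sqrt(-3620*(-629/616132905) - 1/911) = sqrt(455396/123226581 - 1/911) = sqrt(291639175/112259415291) = 5*sqrt(1309569730457984997)/112259415291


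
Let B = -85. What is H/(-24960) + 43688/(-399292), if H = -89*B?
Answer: -205554823/498316416 ≈ -0.41250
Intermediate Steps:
H = 7565 (H = -89*(-85) = 7565)
H/(-24960) + 43688/(-399292) = 7565/(-24960) + 43688/(-399292) = 7565*(-1/24960) + 43688*(-1/399292) = -1513/4992 - 10922/99823 = -205554823/498316416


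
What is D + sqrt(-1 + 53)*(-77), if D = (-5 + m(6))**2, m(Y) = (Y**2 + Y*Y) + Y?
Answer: 5329 - 154*sqrt(13) ≈ 4773.7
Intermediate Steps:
m(Y) = Y + 2*Y**2 (m(Y) = (Y**2 + Y**2) + Y = 2*Y**2 + Y = Y + 2*Y**2)
D = 5329 (D = (-5 + 6*(1 + 2*6))**2 = (-5 + 6*(1 + 12))**2 = (-5 + 6*13)**2 = (-5 + 78)**2 = 73**2 = 5329)
D + sqrt(-1 + 53)*(-77) = 5329 + sqrt(-1 + 53)*(-77) = 5329 + sqrt(52)*(-77) = 5329 + (2*sqrt(13))*(-77) = 5329 - 154*sqrt(13)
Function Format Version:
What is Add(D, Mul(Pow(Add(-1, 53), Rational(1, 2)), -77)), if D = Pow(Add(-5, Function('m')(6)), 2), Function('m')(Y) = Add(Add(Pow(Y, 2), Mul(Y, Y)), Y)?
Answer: Add(5329, Mul(-154, Pow(13, Rational(1, 2)))) ≈ 4773.7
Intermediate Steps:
Function('m')(Y) = Add(Y, Mul(2, Pow(Y, 2))) (Function('m')(Y) = Add(Add(Pow(Y, 2), Pow(Y, 2)), Y) = Add(Mul(2, Pow(Y, 2)), Y) = Add(Y, Mul(2, Pow(Y, 2))))
D = 5329 (D = Pow(Add(-5, Mul(6, Add(1, Mul(2, 6)))), 2) = Pow(Add(-5, Mul(6, Add(1, 12))), 2) = Pow(Add(-5, Mul(6, 13)), 2) = Pow(Add(-5, 78), 2) = Pow(73, 2) = 5329)
Add(D, Mul(Pow(Add(-1, 53), Rational(1, 2)), -77)) = Add(5329, Mul(Pow(Add(-1, 53), Rational(1, 2)), -77)) = Add(5329, Mul(Pow(52, Rational(1, 2)), -77)) = Add(5329, Mul(Mul(2, Pow(13, Rational(1, 2))), -77)) = Add(5329, Mul(-154, Pow(13, Rational(1, 2))))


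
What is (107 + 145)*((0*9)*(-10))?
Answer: 0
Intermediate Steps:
(107 + 145)*((0*9)*(-10)) = 252*(0*(-10)) = 252*0 = 0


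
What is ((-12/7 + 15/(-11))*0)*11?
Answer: 0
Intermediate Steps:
((-12/7 + 15/(-11))*0)*11 = ((-12*1/7 + 15*(-1/11))*0)*11 = ((-12/7 - 15/11)*0)*11 = -237/77*0*11 = 0*11 = 0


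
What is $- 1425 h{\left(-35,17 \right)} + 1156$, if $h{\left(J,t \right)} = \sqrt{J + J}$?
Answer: $1156 - 1425 i \sqrt{70} \approx 1156.0 - 11922.0 i$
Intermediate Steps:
$h{\left(J,t \right)} = \sqrt{2} \sqrt{J}$ ($h{\left(J,t \right)} = \sqrt{2 J} = \sqrt{2} \sqrt{J}$)
$- 1425 h{\left(-35,17 \right)} + 1156 = - 1425 \sqrt{2} \sqrt{-35} + 1156 = - 1425 \sqrt{2} i \sqrt{35} + 1156 = - 1425 i \sqrt{70} + 1156 = 1156 - 1425 i \sqrt{70}$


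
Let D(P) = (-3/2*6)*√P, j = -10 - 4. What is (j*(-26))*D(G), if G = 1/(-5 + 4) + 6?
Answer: -3276*√5 ≈ -7325.4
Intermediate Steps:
j = -14
G = 5 (G = 1/(-1) + 6 = -1 + 6 = 5)
D(P) = -9*√P (D(P) = (-3*½*6)*√P = (-3/2*6)*√P = -9*√P)
(j*(-26))*D(G) = (-14*(-26))*(-9*√5) = 364*(-9*√5) = -3276*√5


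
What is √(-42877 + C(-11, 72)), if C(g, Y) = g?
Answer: 2*I*√10722 ≈ 207.09*I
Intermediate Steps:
√(-42877 + C(-11, 72)) = √(-42877 - 11) = √(-42888) = 2*I*√10722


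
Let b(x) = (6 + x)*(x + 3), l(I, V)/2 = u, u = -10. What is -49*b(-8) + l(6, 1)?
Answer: -510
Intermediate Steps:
l(I, V) = -20 (l(I, V) = 2*(-10) = -20)
b(x) = (3 + x)*(6 + x) (b(x) = (6 + x)*(3 + x) = (3 + x)*(6 + x))
-49*b(-8) + l(6, 1) = -49*(18 + (-8)² + 9*(-8)) - 20 = -49*(18 + 64 - 72) - 20 = -49*10 - 20 = -490 - 20 = -510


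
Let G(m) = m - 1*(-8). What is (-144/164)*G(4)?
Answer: -432/41 ≈ -10.537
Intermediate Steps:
G(m) = 8 + m (G(m) = m + 8 = 8 + m)
(-144/164)*G(4) = (-144/164)*(8 + 4) = -144*1/164*12 = -36/41*12 = -432/41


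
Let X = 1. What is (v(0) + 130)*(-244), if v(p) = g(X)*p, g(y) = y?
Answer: -31720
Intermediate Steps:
v(p) = p (v(p) = 1*p = p)
(v(0) + 130)*(-244) = (0 + 130)*(-244) = 130*(-244) = -31720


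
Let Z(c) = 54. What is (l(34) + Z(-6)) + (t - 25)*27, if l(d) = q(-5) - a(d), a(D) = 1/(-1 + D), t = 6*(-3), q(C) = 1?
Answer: -36499/33 ≈ -1106.0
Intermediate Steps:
t = -18
l(d) = 1 - 1/(-1 + d)
(l(34) + Z(-6)) + (t - 25)*27 = ((-2 + 34)/(-1 + 34) + 54) + (-18 - 25)*27 = (32/33 + 54) - 43*27 = ((1/33)*32 + 54) - 1161 = (32/33 + 54) - 1161 = 1814/33 - 1161 = -36499/33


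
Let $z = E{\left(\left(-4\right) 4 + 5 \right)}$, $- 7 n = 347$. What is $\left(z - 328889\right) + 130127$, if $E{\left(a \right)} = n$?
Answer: $- \frac{1391681}{7} \approx -1.9881 \cdot 10^{5}$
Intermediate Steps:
$n = - \frac{347}{7}$ ($n = \left(- \frac{1}{7}\right) 347 = - \frac{347}{7} \approx -49.571$)
$E{\left(a \right)} = - \frac{347}{7}$
$z = - \frac{347}{7} \approx -49.571$
$\left(z - 328889\right) + 130127 = \left(- \frac{347}{7} - 328889\right) + 130127 = - \frac{2302570}{7} + 130127 = - \frac{1391681}{7}$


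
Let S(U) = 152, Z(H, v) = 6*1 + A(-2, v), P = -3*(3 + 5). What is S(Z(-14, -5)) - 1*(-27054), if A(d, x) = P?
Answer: 27206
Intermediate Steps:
P = -24 (P = -3*8 = -24)
A(d, x) = -24
Z(H, v) = -18 (Z(H, v) = 6*1 - 24 = 6 - 24 = -18)
S(Z(-14, -5)) - 1*(-27054) = 152 - 1*(-27054) = 152 + 27054 = 27206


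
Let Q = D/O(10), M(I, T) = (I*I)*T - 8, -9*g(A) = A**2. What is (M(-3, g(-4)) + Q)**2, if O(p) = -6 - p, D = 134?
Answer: 67081/64 ≈ 1048.1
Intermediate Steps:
g(A) = -A**2/9
M(I, T) = -8 + T*I**2 (M(I, T) = I**2*T - 8 = T*I**2 - 8 = -8 + T*I**2)
Q = -67/8 (Q = 134/(-6 - 1*10) = 134/(-6 - 10) = 134/(-16) = 134*(-1/16) = -67/8 ≈ -8.3750)
(M(-3, g(-4)) + Q)**2 = ((-8 - 1/9*(-4)**2*(-3)**2) - 67/8)**2 = ((-8 - 1/9*16*9) - 67/8)**2 = ((-8 - 16/9*9) - 67/8)**2 = ((-8 - 16) - 67/8)**2 = (-24 - 67/8)**2 = (-259/8)**2 = 67081/64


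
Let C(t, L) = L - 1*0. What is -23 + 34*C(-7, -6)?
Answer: -227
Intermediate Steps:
C(t, L) = L (C(t, L) = L + 0 = L)
-23 + 34*C(-7, -6) = -23 + 34*(-6) = -23 - 204 = -227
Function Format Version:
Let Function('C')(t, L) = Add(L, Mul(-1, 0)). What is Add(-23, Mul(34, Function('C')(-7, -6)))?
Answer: -227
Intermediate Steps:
Function('C')(t, L) = L (Function('C')(t, L) = Add(L, 0) = L)
Add(-23, Mul(34, Function('C')(-7, -6))) = Add(-23, Mul(34, -6)) = Add(-23, -204) = -227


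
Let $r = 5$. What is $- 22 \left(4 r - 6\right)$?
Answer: $-308$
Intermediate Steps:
$- 22 \left(4 r - 6\right) = - 22 \left(4 \cdot 5 - 6\right) = - 22 \left(20 - 6\right) = \left(-22\right) 14 = -308$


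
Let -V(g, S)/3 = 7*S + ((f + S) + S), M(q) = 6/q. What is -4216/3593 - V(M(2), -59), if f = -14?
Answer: -5878771/3593 ≈ -1636.2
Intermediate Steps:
V(g, S) = 42 - 27*S (V(g, S) = -3*(7*S + ((-14 + S) + S)) = -3*(7*S + (-14 + 2*S)) = -3*(-14 + 9*S) = 42 - 27*S)
-4216/3593 - V(M(2), -59) = -4216/3593 - (42 - 27*(-59)) = -4216*1/3593 - (42 + 1593) = -4216/3593 - 1*1635 = -4216/3593 - 1635 = -5878771/3593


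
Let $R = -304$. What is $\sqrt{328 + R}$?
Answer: $2 \sqrt{6} \approx 4.899$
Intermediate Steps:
$\sqrt{328 + R} = \sqrt{328 - 304} = \sqrt{24} = 2 \sqrt{6}$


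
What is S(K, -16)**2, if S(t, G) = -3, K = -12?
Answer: 9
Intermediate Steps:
S(K, -16)**2 = (-3)**2 = 9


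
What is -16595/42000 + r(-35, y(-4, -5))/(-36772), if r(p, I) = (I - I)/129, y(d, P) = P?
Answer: -3319/8400 ≈ -0.39512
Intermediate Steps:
r(p, I) = 0 (r(p, I) = 0*(1/129) = 0)
-16595/42000 + r(-35, y(-4, -5))/(-36772) = -16595/42000 + 0/(-36772) = -16595*1/42000 + 0*(-1/36772) = -3319/8400 + 0 = -3319/8400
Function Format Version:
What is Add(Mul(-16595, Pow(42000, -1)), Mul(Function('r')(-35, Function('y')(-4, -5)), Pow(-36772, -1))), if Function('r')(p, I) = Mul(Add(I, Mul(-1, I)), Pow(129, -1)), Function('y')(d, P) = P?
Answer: Rational(-3319, 8400) ≈ -0.39512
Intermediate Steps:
Function('r')(p, I) = 0 (Function('r')(p, I) = Mul(0, Rational(1, 129)) = 0)
Add(Mul(-16595, Pow(42000, -1)), Mul(Function('r')(-35, Function('y')(-4, -5)), Pow(-36772, -1))) = Add(Mul(-16595, Pow(42000, -1)), Mul(0, Pow(-36772, -1))) = Add(Mul(-16595, Rational(1, 42000)), Mul(0, Rational(-1, 36772))) = Add(Rational(-3319, 8400), 0) = Rational(-3319, 8400)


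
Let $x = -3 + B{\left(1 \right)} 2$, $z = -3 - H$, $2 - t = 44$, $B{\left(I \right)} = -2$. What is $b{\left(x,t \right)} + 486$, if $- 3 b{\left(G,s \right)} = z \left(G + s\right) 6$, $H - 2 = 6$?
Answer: $-592$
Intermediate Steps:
$H = 8$ ($H = 2 + 6 = 8$)
$t = -42$ ($t = 2 - 44 = -42$)
$z = -11$ ($z = -3 - 8 = -11$)
$x = -7$ ($x = -3 - 4 = -7$)
$b{\left(G,s \right)} = 22 G + 22 s$ ($b{\left(G,s \right)} = - \frac{\left(-11\right) \left(G + s\right) 6}{3} = - \frac{\left(-11\right) \left(6 G + 6 s\right)}{3} = - \frac{- 66 G - 66 s}{3} = 22 G + 22 s$)
$b{\left(x,t \right)} + 486 = \left(22 \left(-7\right) + 22 \left(-42\right)\right) + 486 = \left(-154 - 924\right) + 486 = -1078 + 486 = -592$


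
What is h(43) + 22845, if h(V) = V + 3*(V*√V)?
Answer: 22888 + 129*√43 ≈ 23734.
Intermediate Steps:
h(V) = V + 3*V^(3/2)
h(43) + 22845 = (43 + 3*43^(3/2)) + 22845 = (43 + 3*(43*√43)) + 22845 = (43 + 129*√43) + 22845 = 22888 + 129*√43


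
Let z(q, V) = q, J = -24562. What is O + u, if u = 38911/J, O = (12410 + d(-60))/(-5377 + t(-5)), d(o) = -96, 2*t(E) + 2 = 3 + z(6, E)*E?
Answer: -1024490249/264852046 ≈ -3.8682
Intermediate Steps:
t(E) = ½ + 3*E (t(E) = -1 + (3 + 6*E)/2 = -1 + (3/2 + 3*E) = ½ + 3*E)
O = -24628/10783 (O = (12410 - 96)/(-5377 + (½ + 3*(-5))) = 12314/(-5377 + (½ - 15)) = 12314/(-5377 - 29/2) = 12314/(-10783/2) = 12314*(-2/10783) = -24628/10783 ≈ -2.2840)
u = -38911/24562 (u = 38911/(-24562) = 38911*(-1/24562) = -38911/24562 ≈ -1.5842)
O + u = -24628/10783 - 38911/24562 = -1024490249/264852046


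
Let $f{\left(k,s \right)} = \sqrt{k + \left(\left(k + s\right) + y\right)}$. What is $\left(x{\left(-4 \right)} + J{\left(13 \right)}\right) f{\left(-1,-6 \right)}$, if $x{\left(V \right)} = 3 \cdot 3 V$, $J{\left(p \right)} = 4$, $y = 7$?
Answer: $- 32 i \approx - 32.0 i$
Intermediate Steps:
$f{\left(k,s \right)} = \sqrt{7 + s + 2 k}$ ($f{\left(k,s \right)} = \sqrt{k + \left(\left(k + s\right) + 7\right)} = \sqrt{k + \left(7 + k + s\right)} = \sqrt{7 + s + 2 k}$)
$x{\left(V \right)} = 9 V$
$\left(x{\left(-4 \right)} + J{\left(13 \right)}\right) f{\left(-1,-6 \right)} = \left(9 \left(-4\right) + 4\right) \sqrt{7 - 6 + 2 \left(-1\right)} = \left(-36 + 4\right) \sqrt{7 - 6 - 2} = - 32 \sqrt{-1} = - 32 i$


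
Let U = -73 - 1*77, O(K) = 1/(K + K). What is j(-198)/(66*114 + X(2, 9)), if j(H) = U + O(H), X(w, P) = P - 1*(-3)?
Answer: -59401/2984256 ≈ -0.019905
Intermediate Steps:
O(K) = 1/(2*K)
X(w, P) = 3 + P (X(w, P) = P + 3 = 3 + P)
U = -150 (U = -73 - 77 = -150)
j(H) = -150 + 1/(2*H)
j(-198)/(66*114 + X(2, 9)) = (-150 + (1/2)/(-198))/(66*114 + (3 + 9)) = (-150 + (1/2)*(-1/198))/(7524 + 12) = (-150 - 1/396)/7536 = -59401/396*1/7536 = -59401/2984256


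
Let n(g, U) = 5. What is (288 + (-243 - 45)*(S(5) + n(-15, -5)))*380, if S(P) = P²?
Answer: -3173760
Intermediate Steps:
(288 + (-243 - 45)*(S(5) + n(-15, -5)))*380 = (288 + (-243 - 45)*(5² + 5))*380 = (288 - 288*(25 + 5))*380 = (288 - 288*30)*380 = (288 - 8640)*380 = -8352*380 = -3173760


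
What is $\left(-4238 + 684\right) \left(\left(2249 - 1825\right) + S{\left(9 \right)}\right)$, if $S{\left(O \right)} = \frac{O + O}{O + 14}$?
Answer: $- \frac{34722580}{23} \approx -1.5097 \cdot 10^{6}$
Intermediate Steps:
$S{\left(O \right)} = \frac{2 O}{14 + O}$
$\left(-4238 + 684\right) \left(\left(2249 - 1825\right) + S{\left(9 \right)}\right) = \left(-4238 + 684\right) \left(\left(2249 - 1825\right) + 2 \cdot 9 \frac{1}{14 + 9}\right) = - 3554 \left(424 + 2 \cdot 9 \cdot \frac{1}{23}\right) = - 3554 \left(424 + \frac{18}{23}\right) = \left(-3554\right) \frac{9770}{23} = - \frac{34722580}{23}$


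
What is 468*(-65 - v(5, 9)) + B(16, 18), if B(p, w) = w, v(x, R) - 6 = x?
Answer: -35550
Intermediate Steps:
v(x, R) = 6 + x
468*(-65 - v(5, 9)) + B(16, 18) = 468*(-65 - (6 + 5)) + 18 = 468*(-65 - 1*11) + 18 = 468*(-65 - 11) + 18 = 468*(-76) + 18 = -35568 + 18 = -35550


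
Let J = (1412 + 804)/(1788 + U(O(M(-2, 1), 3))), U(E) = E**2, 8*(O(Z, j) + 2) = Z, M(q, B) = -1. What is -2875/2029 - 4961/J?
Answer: -1155174301549/287760896 ≈ -4014.4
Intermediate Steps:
O(Z, j) = -2 + Z/8
J = 141824/114721 (J = (1412 + 804)/(1788 + (-2 + (1/8)*(-1))**2) = 2216/(1788 + (-2 - 1/8)**2) = 2216/(1788 + (-17/8)**2) = 2216/(1788 + 289/64) = 2216/(114721/64) = 2216*(64/114721) = 141824/114721 ≈ 1.2363)
-2875/2029 - 4961/J = -2875/2029 - 4961/141824/114721 = -2875*1/2029 - 4961*114721/141824 = -2875/2029 - 569130881/141824 = -1155174301549/287760896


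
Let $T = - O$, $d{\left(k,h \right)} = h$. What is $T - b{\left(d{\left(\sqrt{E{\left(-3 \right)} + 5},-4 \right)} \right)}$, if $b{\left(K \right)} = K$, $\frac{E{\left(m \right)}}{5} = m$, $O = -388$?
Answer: $392$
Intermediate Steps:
$E{\left(m \right)} = 5 m$
$T = 388$ ($T = \left(-1\right) \left(-388\right) = 388$)
$T - b{\left(d{\left(\sqrt{E{\left(-3 \right)} + 5},-4 \right)} \right)} = 388 - -4 = 388 + 4 = 392$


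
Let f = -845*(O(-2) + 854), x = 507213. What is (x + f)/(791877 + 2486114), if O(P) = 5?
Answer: -218642/3277991 ≈ -0.066700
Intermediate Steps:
f = -725855 (f = -845*(5 + 854) = -845*859 = -725855)
(x + f)/(791877 + 2486114) = (507213 - 725855)/(791877 + 2486114) = -218642/3277991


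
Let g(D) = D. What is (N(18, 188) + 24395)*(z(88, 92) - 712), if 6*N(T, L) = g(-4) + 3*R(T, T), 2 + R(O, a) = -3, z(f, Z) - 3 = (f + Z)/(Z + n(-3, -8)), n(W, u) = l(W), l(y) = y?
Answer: -9208551271/534 ≈ -1.7244e+7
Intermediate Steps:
n(W, u) = W
z(f, Z) = 3 + (Z + f)/(-3 + Z) (z(f, Z) = 3 + (f + Z)/(Z - 3) = 3 + (Z + f)/(-3 + Z))
R(O, a) = -5 (R(O, a) = -2 - 3 = -5)
N(T, L) = -19/6 (N(T, L) = (-4 + 3*(-5))/6 = (-4 - 15)/6 = (⅙)*(-19) = -19/6)
(N(18, 188) + 24395)*(z(88, 92) - 712) = (-19/6 + 24395)*((-9 + 88 + 4*92)/(-3 + 92) - 712) = 146351*((-9 + 88 + 368)/89 - 712)/6 = 146351*((1/89)*447 - 712)/6 = 146351*(447/89 - 712)/6 = (146351/6)*(-62921/89) = -9208551271/534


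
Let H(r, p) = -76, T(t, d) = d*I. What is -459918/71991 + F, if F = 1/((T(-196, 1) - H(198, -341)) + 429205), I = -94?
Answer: -21932306075/3433066813 ≈ -6.3885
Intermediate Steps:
T(t, d) = -94*d (T(t, d) = d*(-94) = -94*d)
F = 1/429187 (F = 1/((-94*1 - 1*(-76)) + 429205) = 1/((-94 + 76) + 429205) = 1/(-18 + 429205) = 1/429187 ≈ 2.3300e-6)
-459918/71991 + F = -459918/71991 + 1/429187 = -459918*1/71991 + 1/429187 = -51102/7999 + 1/429187 = -21932306075/3433066813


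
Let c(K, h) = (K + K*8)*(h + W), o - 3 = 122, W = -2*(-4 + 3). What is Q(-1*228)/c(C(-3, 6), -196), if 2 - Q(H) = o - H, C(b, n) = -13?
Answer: -3/194 ≈ -0.015464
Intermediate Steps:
W = 2 (W = -2*(-1) = 2)
o = 125 (o = 3 + 122 = 125)
c(K, h) = 9*K*(2 + h) (c(K, h) = (K + K*8)*(h + 2) = (K + 8*K)*(2 + h) = (9*K)*(2 + h) = 9*K*(2 + h))
Q(H) = -123 + H (Q(H) = 2 - (125 - H) = 2 + (-125 + H) = -123 + H)
Q(-1*228)/c(C(-3, 6), -196) = (-123 - 1*228)/((9*(-13)*(2 - 196))) = (-123 - 228)/((9*(-13)*(-194))) = -351/22698 = -351*1/22698 = -3/194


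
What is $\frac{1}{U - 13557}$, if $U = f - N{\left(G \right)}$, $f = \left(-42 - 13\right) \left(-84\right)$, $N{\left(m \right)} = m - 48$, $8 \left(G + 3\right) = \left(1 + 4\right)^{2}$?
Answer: $- \frac{8}{71113} \approx -0.0001125$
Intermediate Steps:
$G = \frac{1}{8}$ ($G = -3 + \frac{\left(1 + 4\right)^{2}}{8} = -3 + \frac{5^{2}}{8} = -3 + \frac{1}{8} \cdot 25 = -3 + \frac{25}{8} = \frac{1}{8} \approx 0.125$)
$N{\left(m \right)} = -48 + m$ ($N{\left(m \right)} = m - 48 = -48 + m$)
$f = 4620$ ($f = \left(-55\right) \left(-84\right) = 4620$)
$U = \frac{37343}{8}$ ($U = 4620 - \left(-48 + \frac{1}{8}\right) = 4620 - - \frac{383}{8} = 4620 + \frac{383}{8} = \frac{37343}{8} \approx 4667.9$)
$\frac{1}{U - 13557} = \frac{1}{\frac{37343}{8} - 13557} = \frac{1}{- \frac{71113}{8}} = - \frac{8}{71113}$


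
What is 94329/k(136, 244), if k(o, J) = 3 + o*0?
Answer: 31443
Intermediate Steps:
k(o, J) = 3 (k(o, J) = 3 + 0 = 3)
94329/k(136, 244) = 94329/3 = 94329*(⅓) = 31443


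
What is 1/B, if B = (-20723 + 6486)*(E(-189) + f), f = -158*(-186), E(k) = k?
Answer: -1/415706163 ≈ -2.4055e-9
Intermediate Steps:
f = 29388
B = -415706163 (B = (-20723 + 6486)*(-189 + 29388) = -14237*29199 = -415706163)
1/B = 1/(-415706163) = -1/415706163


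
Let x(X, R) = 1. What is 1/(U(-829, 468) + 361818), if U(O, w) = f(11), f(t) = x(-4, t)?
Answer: 1/361819 ≈ 2.7638e-6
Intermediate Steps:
f(t) = 1
U(O, w) = 1
1/(U(-829, 468) + 361818) = 1/(1 + 361818) = 1/361819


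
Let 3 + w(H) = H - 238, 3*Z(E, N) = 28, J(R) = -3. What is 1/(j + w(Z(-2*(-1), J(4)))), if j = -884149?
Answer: -3/2653142 ≈ -1.1307e-6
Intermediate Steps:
Z(E, N) = 28/3 (Z(E, N) = (1/3)*28 = 28/3)
w(H) = -241 + H (w(H) = -3 + (H - 238) = -3 + (-238 + H) = -241 + H)
1/(j + w(Z(-2*(-1), J(4)))) = 1/(-884149 + (-241 + 28/3)) = 1/(-884149 - 695/3) = 1/(-2653142/3) = -3/2653142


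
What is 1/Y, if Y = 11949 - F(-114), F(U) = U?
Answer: 1/12063 ≈ 8.2898e-5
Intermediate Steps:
Y = 12063 (Y = 11949 - 1*(-114) = 11949 + 114 = 12063)
1/Y = 1/12063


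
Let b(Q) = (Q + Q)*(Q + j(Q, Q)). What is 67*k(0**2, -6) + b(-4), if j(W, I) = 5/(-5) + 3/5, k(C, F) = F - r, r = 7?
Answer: -4179/5 ≈ -835.80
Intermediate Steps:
k(C, F) = -7 + F (k(C, F) = F - 1*7 = F - 7 = -7 + F)
j(W, I) = -2/5 (j(W, I) = 5*(-1/5) + 3*(1/5) = -1 + 3/5 = -2/5)
b(Q) = 2*Q*(-2/5 + Q) (b(Q) = (Q + Q)*(Q - 2/5) = (2*Q)*(-2/5 + Q) = 2*Q*(-2/5 + Q))
67*k(0**2, -6) + b(-4) = 67*(-7 - 6) + (2/5)*(-4)*(-2 + 5*(-4)) = 67*(-13) + (2/5)*(-4)*(-2 - 20) = -871 + (2/5)*(-4)*(-22) = -871 + 176/5 = -4179/5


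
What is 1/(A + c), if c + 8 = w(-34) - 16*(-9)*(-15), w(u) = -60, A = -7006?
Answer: -1/9234 ≈ -0.00010830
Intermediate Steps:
c = -2228 (c = -8 + (-60 - 16*(-9)*(-15)) = -8 + (-60 + 144*(-15)) = -8 + (-60 - 2160) = -8 - 2220 = -2228)
1/(A + c) = 1/(-7006 - 2228) = 1/(-9234) = -1/9234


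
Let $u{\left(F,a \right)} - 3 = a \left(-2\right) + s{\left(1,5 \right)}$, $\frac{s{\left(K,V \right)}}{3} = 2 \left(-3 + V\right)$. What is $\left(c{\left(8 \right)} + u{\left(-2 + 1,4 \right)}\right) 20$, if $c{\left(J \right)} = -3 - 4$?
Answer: $0$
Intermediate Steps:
$c{\left(J \right)} = -7$ ($c{\left(J \right)} = -3 - 4 = -7$)
$s{\left(K,V \right)} = -18 + 6 V$ ($s{\left(K,V \right)} = 3 \cdot 2 \left(-3 + V\right) = 3 \left(-6 + 2 V\right) = -18 + 6 V$)
$u{\left(F,a \right)} = 15 - 2 a$ ($u{\left(F,a \right)} = 3 + \left(a \left(-2\right) + \left(-18 + 6 \cdot 5\right)\right) = 3 - \left(-12 + 2 a\right) = 15 - 2 a$)
$\left(c{\left(8 \right)} + u{\left(-2 + 1,4 \right)}\right) 20 = \left(-7 + \left(15 - 8\right)\right) 20 = \left(-7 + 7\right) 20 = 0 \cdot 20 = 0$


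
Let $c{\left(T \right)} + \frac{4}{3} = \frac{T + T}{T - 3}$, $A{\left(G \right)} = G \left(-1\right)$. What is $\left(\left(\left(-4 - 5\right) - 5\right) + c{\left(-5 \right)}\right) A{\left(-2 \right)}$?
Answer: $- \frac{169}{6} \approx -28.167$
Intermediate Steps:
$A{\left(G \right)} = - G$
$c{\left(T \right)} = - \frac{4}{3} + \frac{2 T}{-3 + T}$ ($c{\left(T \right)} = - \frac{4}{3} + \frac{T + T}{T - 3} = - \frac{4}{3} + \frac{2 T}{-3 + T}$)
$\left(\left(\left(-4 - 5\right) - 5\right) + c{\left(-5 \right)}\right) A{\left(-2 \right)} = \left(\left(\left(-4 - 5\right) - 5\right) + \frac{2 \left(6 - 5\right)}{3 \left(-3 - 5\right)}\right) \left(\left(-1\right) \left(-2\right)\right) = \left(\left(-9 - 5\right) + \frac{2}{3} \frac{1}{-8} \cdot 1\right) 2 = \left(-14 + \frac{2}{3} \left(- \frac{1}{8}\right) 1\right) 2 = \left(-14 - \frac{1}{12}\right) 2 = \left(- \frac{169}{12}\right) 2 = - \frac{169}{6}$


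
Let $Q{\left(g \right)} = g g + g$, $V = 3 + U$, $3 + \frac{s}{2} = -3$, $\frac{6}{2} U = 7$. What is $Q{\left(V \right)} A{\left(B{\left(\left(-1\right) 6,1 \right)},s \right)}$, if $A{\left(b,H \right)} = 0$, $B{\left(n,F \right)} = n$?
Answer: $0$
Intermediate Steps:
$U = \frac{7}{3}$ ($U = \frac{1}{3} \cdot 7 = \frac{7}{3} \approx 2.3333$)
$s = -12$ ($s = -6 + 2 \left(-3\right) = -6 - 6 = -12$)
$V = \frac{16}{3}$ ($V = 3 + \frac{7}{3} = \frac{16}{3} \approx 5.3333$)
$Q{\left(g \right)} = g + g^{2}$ ($Q{\left(g \right)} = g^{2} + g = g + g^{2}$)
$Q{\left(V \right)} A{\left(B{\left(\left(-1\right) 6,1 \right)},s \right)} = \frac{16 \left(1 + \frac{16}{3}\right)}{3} \cdot 0 = \frac{16}{3} \cdot \frac{19}{3} \cdot 0 = \frac{304}{9} \cdot 0 = 0$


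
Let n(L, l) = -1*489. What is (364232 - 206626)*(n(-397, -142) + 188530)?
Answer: 29636389846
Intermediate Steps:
n(L, l) = -489
(364232 - 206626)*(n(-397, -142) + 188530) = (364232 - 206626)*(-489 + 188530) = 157606*188041 = 29636389846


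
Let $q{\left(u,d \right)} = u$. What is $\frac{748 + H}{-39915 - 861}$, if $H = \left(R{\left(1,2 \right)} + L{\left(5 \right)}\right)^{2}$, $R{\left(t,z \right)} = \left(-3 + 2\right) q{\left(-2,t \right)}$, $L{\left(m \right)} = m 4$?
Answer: $- \frac{154}{5097} \approx -0.030214$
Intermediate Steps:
$L{\left(m \right)} = 4 m$
$R{\left(t,z \right)} = 2$ ($R{\left(t,z \right)} = \left(-3 + 2\right) \left(-2\right) = \left(-1\right) \left(-2\right) = 2$)
$H = 484$ ($H = \left(2 + 4 \cdot 5\right)^{2} = \left(2 + 20\right)^{2} = 22^{2} = 484$)
$\frac{748 + H}{-39915 - 861} = \frac{748 + 484}{-39915 - 861} = \frac{1232}{-40776} = 1232 \left(- \frac{1}{40776}\right) = - \frac{154}{5097}$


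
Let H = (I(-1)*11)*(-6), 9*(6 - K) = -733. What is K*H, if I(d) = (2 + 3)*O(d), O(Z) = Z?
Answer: 86570/3 ≈ 28857.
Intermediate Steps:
K = 787/9 (K = 6 - ⅑*(-733) = 6 + 733/9 = 787/9 ≈ 87.444)
I(d) = 5*d (I(d) = (2 + 3)*d = 5*d)
H = 330 (H = ((5*(-1))*11)*(-6) = -5*11*(-6) = -55*(-6) = 330)
K*H = (787/9)*330 = 86570/3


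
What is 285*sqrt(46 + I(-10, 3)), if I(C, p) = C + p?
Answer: 285*sqrt(39) ≈ 1779.8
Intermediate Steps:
285*sqrt(46 + I(-10, 3)) = 285*sqrt(46 + (-10 + 3)) = 285*sqrt(46 - 7) = 285*sqrt(39)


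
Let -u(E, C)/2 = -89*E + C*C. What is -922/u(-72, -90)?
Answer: 461/14508 ≈ 0.031776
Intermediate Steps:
u(E, C) = -2*C² + 178*E (u(E, C) = -2*(-89*E + C*C) = -2*(-89*E + C²) = -2*(C² - 89*E) = -2*C² + 178*E)
-922/u(-72, -90) = -922/(-2*(-90)² + 178*(-72)) = -922/(-2*8100 - 12816) = -922/(-16200 - 12816) = -922/(-29016) = -922*(-1/29016) = 461/14508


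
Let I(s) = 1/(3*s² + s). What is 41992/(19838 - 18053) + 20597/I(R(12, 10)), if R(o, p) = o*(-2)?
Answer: 62648701072/1785 ≈ 3.5097e+7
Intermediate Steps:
R(o, p) = -2*o
I(s) = 1/(s + 3*s²)
41992/(19838 - 18053) + 20597/I(R(12, 10)) = 41992/(19838 - 18053) + 20597/((1/(((-2*12))*(1 + 3*(-2*12))))) = 41992/1785 + 20597/((1/((-24)*(1 + 3*(-24))))) = 41992*(1/1785) + 20597/((-1/(24*(1 - 72)))) = 41992/1785 + 20597/((-1/24/(-71))) = 41992/1785 + 20597/((-1/24*(-1/71))) = 41992/1785 + 20597/(1/1704) = 41992/1785 + 20597*1704 = 41992/1785 + 35097288 = 62648701072/1785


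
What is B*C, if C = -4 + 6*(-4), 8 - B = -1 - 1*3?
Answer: -336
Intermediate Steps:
B = 12 (B = 8 - (-1 - 1*3) = 8 - (-1 - 3) = 8 - 1*(-4) = 8 + 4 = 12)
C = -28 (C = -4 - 24 = -28)
B*C = 12*(-28) = -336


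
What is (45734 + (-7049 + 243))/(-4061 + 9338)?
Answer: 12976/1759 ≈ 7.3769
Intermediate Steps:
(45734 + (-7049 + 243))/(-4061 + 9338) = (45734 - 6806)/5277 = 38928*(1/5277) = 12976/1759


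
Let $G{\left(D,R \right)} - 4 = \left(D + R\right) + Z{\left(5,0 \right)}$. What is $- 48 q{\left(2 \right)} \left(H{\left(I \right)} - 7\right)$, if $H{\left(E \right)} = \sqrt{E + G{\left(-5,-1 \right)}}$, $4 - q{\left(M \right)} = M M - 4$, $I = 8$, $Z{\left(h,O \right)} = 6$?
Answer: $1344 - 384 \sqrt{3} \approx 678.89$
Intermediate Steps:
$q{\left(M \right)} = 8 - M^{2}$ ($q{\left(M \right)} = 4 - \left(M M - 4\right) = 4 - \left(M^{2} - 4\right) = 4 - \left(-4 + M^{2}\right) = 8 - M^{2}$)
$G{\left(D,R \right)} = 10 + D + R$ ($G{\left(D,R \right)} = 4 + \left(\left(D + R\right) + 6\right) = 4 + \left(6 + D + R\right) = 10 + D + R$)
$H{\left(E \right)} = \sqrt{4 + E}$ ($H{\left(E \right)} = \sqrt{E - -4} = \sqrt{E + 4} = \sqrt{4 + E}$)
$- 48 q{\left(2 \right)} \left(H{\left(I \right)} - 7\right) = - 48 \left(8 - 2^{2}\right) \left(\sqrt{4 + 8} - 7\right) = - 48 \left(8 - 4\right) \left(\sqrt{12} - 7\right) = - 48 \left(8 - 4\right) \left(2 \sqrt{3} - 7\right) = \left(-48\right) 4 \left(-7 + 2 \sqrt{3}\right) = - 192 \left(-7 + 2 \sqrt{3}\right) = 1344 - 384 \sqrt{3}$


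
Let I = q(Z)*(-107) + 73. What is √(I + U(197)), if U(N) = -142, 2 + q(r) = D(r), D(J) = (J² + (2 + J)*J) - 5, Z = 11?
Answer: 4*I*√1723 ≈ 166.04*I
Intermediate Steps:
D(J) = -5 + J² + J*(2 + J) (D(J) = (J² + J*(2 + J)) - 5 = -5 + J² + J*(2 + J))
q(r) = -7 + 2*r + 2*r² (q(r) = -2 + (-5 + 2*r + 2*r²) = -7 + 2*r + 2*r²)
I = -27426 (I = (-7 + 2*11 + 2*11²)*(-107) + 73 = (-7 + 22 + 2*121)*(-107) + 73 = (-7 + 22 + 242)*(-107) + 73 = 257*(-107) + 73 = -27499 + 73 = -27426)
√(I + U(197)) = √(-27426 - 142) = √(-27568) = 4*I*√1723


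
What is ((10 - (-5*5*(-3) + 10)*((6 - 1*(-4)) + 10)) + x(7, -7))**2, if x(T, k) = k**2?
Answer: 2692881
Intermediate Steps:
((10 - (-5*5*(-3) + 10)*((6 - 1*(-4)) + 10)) + x(7, -7))**2 = ((10 - (-5*5*(-3) + 10)*((6 - 1*(-4)) + 10)) + (-7)**2)**2 = ((10 - (-25*(-3) + 10)*((6 + 4) + 10)) + 49)**2 = ((10 - (75 + 10)*(10 + 10)) + 49)**2 = ((10 - 85*20) + 49)**2 = ((10 - 1*1700) + 49)**2 = ((10 - 1700) + 49)**2 = (-1690 + 49)**2 = (-1641)**2 = 2692881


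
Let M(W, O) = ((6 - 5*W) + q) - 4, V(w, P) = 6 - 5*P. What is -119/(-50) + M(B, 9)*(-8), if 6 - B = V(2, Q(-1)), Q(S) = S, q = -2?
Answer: -9881/50 ≈ -197.62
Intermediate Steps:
B = -5 (B = 6 - (6 - 5*(-1)) = 6 - (6 + 5) = 6 - 1*11 = 6 - 11 = -5)
M(W, O) = -5*W (M(W, O) = ((6 - 5*W) - 2) - 4 = (4 - 5*W) - 4 = -5*W)
-119/(-50) + M(B, 9)*(-8) = -119/(-50) - 5*(-5)*(-8) = -119*(-1/50) + 25*(-8) = 119/50 - 200 = -9881/50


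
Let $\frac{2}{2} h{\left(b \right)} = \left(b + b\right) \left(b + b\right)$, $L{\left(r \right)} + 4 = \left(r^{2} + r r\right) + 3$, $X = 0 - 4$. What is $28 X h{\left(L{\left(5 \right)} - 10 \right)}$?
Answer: $-681408$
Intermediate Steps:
$X = -4$
$L{\left(r \right)} = -1 + 2 r^{2}$ ($L{\left(r \right)} = -4 + \left(\left(r^{2} + r r\right) + 3\right) = -4 + \left(\left(r^{2} + r^{2}\right) + 3\right) = -4 + \left(2 r^{2} + 3\right) = -4 + \left(3 + 2 r^{2}\right) = -1 + 2 r^{2}$)
$h{\left(b \right)} = 4 b^{2}$ ($h{\left(b \right)} = \left(b + b\right) \left(b + b\right) = 2 b 2 b = 4 b^{2}$)
$28 X h{\left(L{\left(5 \right)} - 10 \right)} = 28 \left(-4\right) 4 \left(\left(-1 + 2 \cdot 5^{2}\right) - 10\right)^{2} = - 112 \cdot 4 \left(\left(-1 + 2 \cdot 25\right) - 10\right)^{2} = - 112 \cdot 4 \left(\left(-1 + 50\right) - 10\right)^{2} = - 112 \cdot 4 \left(49 - 10\right)^{2} = - 112 \cdot 4 \cdot 39^{2} = - 112 \cdot 4 \cdot 1521 = \left(-112\right) 6084 = -681408$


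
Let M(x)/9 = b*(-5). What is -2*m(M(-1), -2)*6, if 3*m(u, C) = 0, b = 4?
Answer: 0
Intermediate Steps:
M(x) = -180 (M(x) = 9*(4*(-5)) = 9*(-20) = -180)
m(u, C) = 0 (m(u, C) = (⅓)*0 = 0)
-2*m(M(-1), -2)*6 = -2*0*6 = 0*6 = 0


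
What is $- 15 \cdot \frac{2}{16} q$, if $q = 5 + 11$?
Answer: $-30$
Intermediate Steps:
$q = 16$
$- 15 \cdot \frac{2}{16} q = - 15 \cdot \frac{2}{16} \cdot 16 = - 15 \cdot 2 \cdot \frac{1}{16} \cdot 16 = \left(-15\right) \frac{1}{8} \cdot 16 = \left(- \frac{15}{8}\right) 16 = -30$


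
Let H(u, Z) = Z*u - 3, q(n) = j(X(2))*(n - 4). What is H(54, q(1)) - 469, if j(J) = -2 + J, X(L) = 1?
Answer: -310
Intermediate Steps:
q(n) = 4 - n (q(n) = (-2 + 1)*(n - 4) = -(-4 + n) = 4 - n)
H(u, Z) = -3 + Z*u
H(54, q(1)) - 469 = (-3 + (4 - 1*1)*54) - 469 = (-3 + (4 - 1)*54) - 469 = (-3 + 3*54) - 469 = (-3 + 162) - 469 = 159 - 469 = -310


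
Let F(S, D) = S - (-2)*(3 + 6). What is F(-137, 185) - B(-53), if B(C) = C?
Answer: -66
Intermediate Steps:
F(S, D) = 18 + S (F(S, D) = S - (-2)*9 = S - 1*(-18) = S + 18 = 18 + S)
F(-137, 185) - B(-53) = (18 - 137) - 1*(-53) = -119 + 53 = -66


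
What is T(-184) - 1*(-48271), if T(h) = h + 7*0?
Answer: 48087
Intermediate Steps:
T(h) = h (T(h) = h + 0 = h)
T(-184) - 1*(-48271) = -184 - 1*(-48271) = -184 + 48271 = 48087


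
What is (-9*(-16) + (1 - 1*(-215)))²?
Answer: 129600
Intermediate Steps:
(-9*(-16) + (1 - 1*(-215)))² = (144 + (1 + 215))² = (144 + 216)² = 360² = 129600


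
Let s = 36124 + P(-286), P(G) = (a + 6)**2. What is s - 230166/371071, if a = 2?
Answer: 13428087182/371071 ≈ 36187.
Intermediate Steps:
P(G) = 64 (P(G) = (2 + 6)**2 = 8**2 = 64)
s = 36188 (s = 36124 + 64 = 36188)
s - 230166/371071 = 36188 - 230166/371071 = 13428087182/371071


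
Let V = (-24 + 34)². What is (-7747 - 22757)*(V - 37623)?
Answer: 1144601592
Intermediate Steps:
V = 100 (V = 10² = 100)
(-7747 - 22757)*(V - 37623) = (-7747 - 22757)*(100 - 37623) = -30504*(-37523) = 1144601592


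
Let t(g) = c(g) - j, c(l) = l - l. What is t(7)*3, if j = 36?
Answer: -108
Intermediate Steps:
c(l) = 0
t(g) = -36 (t(g) = 0 - 1*36 = 0 - 36 = -36)
t(7)*3 = -36*3 = -108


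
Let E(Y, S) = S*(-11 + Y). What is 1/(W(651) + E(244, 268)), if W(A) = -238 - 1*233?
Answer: 1/61973 ≈ 1.6136e-5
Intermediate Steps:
W(A) = -471 (W(A) = -238 - 233 = -471)
1/(W(651) + E(244, 268)) = 1/(-471 + 268*(-11 + 244)) = 1/(-471 + 268*233) = 1/(-471 + 62444) = 1/61973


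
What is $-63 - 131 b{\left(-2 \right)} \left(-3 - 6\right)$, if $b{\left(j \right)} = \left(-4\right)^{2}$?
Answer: $18801$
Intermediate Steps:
$b{\left(j \right)} = 16$
$-63 - 131 b{\left(-2 \right)} \left(-3 - 6\right) = -63 - 131 \cdot 16 \left(-3 - 6\right) = -63 - 131 \cdot 16 \left(-9\right) = -63 - -18864 = -63 + 18864 = 18801$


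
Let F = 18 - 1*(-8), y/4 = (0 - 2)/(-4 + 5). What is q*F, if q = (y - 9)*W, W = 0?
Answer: 0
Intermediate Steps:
y = -8 (y = 4*((0 - 2)/(-4 + 5)) = 4*(-2/1) = 4*(-2*1) = 4*(-2) = -8)
F = 26 (F = 18 + 8 = 26)
q = 0 (q = (-8 - 9)*0 = -17*0 = 0)
q*F = 0*26 = 0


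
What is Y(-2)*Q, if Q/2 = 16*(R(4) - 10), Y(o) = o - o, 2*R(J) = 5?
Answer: 0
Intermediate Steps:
R(J) = 5/2 (R(J) = (1/2)*5 = 5/2)
Y(o) = 0
Q = -240 (Q = 2*(16*(5/2 - 10)) = 2*(16*(-15/2)) = 2*(-120) = -240)
Y(-2)*Q = 0*(-240) = 0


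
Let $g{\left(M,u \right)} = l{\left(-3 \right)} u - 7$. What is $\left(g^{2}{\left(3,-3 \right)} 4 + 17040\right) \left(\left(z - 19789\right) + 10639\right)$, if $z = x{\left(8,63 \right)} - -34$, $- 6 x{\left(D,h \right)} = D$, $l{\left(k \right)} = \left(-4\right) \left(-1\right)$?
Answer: $- \frac{505574368}{3} \approx -1.6852 \cdot 10^{8}$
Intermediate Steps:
$l{\left(k \right)} = 4$
$x{\left(D,h \right)} = - \frac{D}{6}$
$g{\left(M,u \right)} = -7 + 4 u$ ($g{\left(M,u \right)} = 4 u - 7 = -7 + 4 u$)
$z = \frac{98}{3}$ ($z = \left(- \frac{1}{6}\right) 8 - -34 = - \frac{4}{3} + 34 = \frac{98}{3} \approx 32.667$)
$\left(g^{2}{\left(3,-3 \right)} 4 + 17040\right) \left(\left(z - 19789\right) + 10639\right) = \left(\left(-7 + 4 \left(-3\right)\right)^{2} \cdot 4 + 17040\right) \left(\left(\frac{98}{3} - 19789\right) + 10639\right) = \left(\left(-7 - 12\right)^{2} \cdot 4 + 17040\right) \left(\left(\frac{98}{3} - 19789\right) + 10639\right) = \left(\left(-19\right)^{2} \cdot 4 + 17040\right) \left(- \frac{59269}{3} + 10639\right) = \left(361 \cdot 4 + 17040\right) \left(- \frac{27352}{3}\right) = \left(1444 + 17040\right) \left(- \frac{27352}{3}\right) = 18484 \left(- \frac{27352}{3}\right) = - \frac{505574368}{3}$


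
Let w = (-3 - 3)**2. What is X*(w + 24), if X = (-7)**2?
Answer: 2940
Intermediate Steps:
X = 49
w = 36 (w = (-6)**2 = 36)
X*(w + 24) = 49*(36 + 24) = 49*60 = 2940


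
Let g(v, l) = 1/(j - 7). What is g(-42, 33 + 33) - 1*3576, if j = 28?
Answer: -75095/21 ≈ -3576.0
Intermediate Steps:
g(v, l) = 1/21 (g(v, l) = 1/(28 - 7) = 1/21)
g(-42, 33 + 33) - 1*3576 = 1/21 - 1*3576 = 1/21 - 3576 = -75095/21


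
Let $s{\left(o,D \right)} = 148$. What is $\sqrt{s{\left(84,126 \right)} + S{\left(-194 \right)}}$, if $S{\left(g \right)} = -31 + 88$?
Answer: $\sqrt{205} \approx 14.318$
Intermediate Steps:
$S{\left(g \right)} = 57$
$\sqrt{s{\left(84,126 \right)} + S{\left(-194 \right)}} = \sqrt{148 + 57} = \sqrt{205}$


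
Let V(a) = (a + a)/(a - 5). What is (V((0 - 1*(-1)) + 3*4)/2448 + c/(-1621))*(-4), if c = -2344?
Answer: -22973521/3968208 ≈ -5.7894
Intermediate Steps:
V(a) = 2*a/(-5 + a) (V(a) = (2*a)/(-5 + a) = 2*a/(-5 + a))
(V((0 - 1*(-1)) + 3*4)/2448 + c/(-1621))*(-4) = ((2*((0 - 1*(-1)) + 3*4)/(-5 + ((0 - 1*(-1)) + 3*4)))/2448 - 2344/(-1621))*(-4) = ((2*((0 + 1) + 12)/(-5 + ((0 + 1) + 12)))*(1/2448) - 2344*(-1/1621))*(-4) = ((2*(1 + 12)/(-5 + (1 + 12)))*(1/2448) + 2344/1621)*(-4) = ((2*13/(-5 + 13))*(1/2448) + 2344/1621)*(-4) = ((2*13/8)*(1/2448) + 2344/1621)*(-4) = ((2*13*(1/8))*(1/2448) + 2344/1621)*(-4) = ((13/4)*(1/2448) + 2344/1621)*(-4) = (13/9792 + 2344/1621)*(-4) = (22973521/15872832)*(-4) = -22973521/3968208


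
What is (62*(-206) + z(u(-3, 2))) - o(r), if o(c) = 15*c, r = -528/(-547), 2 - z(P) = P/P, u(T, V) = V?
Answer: -6993657/547 ≈ -12785.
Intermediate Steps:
z(P) = 1 (z(P) = 2 - P/P = 2 - 1*1 = 2 - 1 = 1)
r = 528/547 (r = -528*(-1/547) = 528/547 ≈ 0.96527)
(62*(-206) + z(u(-3, 2))) - o(r) = (62*(-206) + 1) - 15*528/547 = (-12772 + 1) - 1*7920/547 = -12771 - 7920/547 = -6993657/547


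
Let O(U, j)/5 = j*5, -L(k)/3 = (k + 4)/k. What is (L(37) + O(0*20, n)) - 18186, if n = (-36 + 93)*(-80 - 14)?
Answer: -5629155/37 ≈ -1.5214e+5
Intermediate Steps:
n = -5358 (n = 57*(-94) = -5358)
L(k) = -3*(4 + k)/k (L(k) = -3*(k + 4)/k = -3*(4 + k)/k)
O(U, j) = 25*j (O(U, j) = 5*(j*5) = 5*(5*j) = 25*j)
(L(37) + O(0*20, n)) - 18186 = ((-3 - 12/37) + 25*(-5358)) - 18186 = ((-3 - 12*1/37) - 133950) - 18186 = ((-3 - 12/37) - 133950) - 18186 = (-123/37 - 133950) - 18186 = -4956273/37 - 18186 = -5629155/37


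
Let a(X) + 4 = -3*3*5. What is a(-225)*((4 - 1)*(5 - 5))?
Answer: 0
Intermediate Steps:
a(X) = -49 (a(X) = -4 - 3*3*5 = -4 - 9*5 = -4 - 45 = -49)
a(-225)*((4 - 1)*(5 - 5)) = -49*(4 - 1)*(5 - 5) = -147*0 = -49*0 = 0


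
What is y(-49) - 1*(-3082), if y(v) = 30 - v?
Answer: 3161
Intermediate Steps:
y(-49) - 1*(-3082) = (30 - 1*(-49)) - 1*(-3082) = (30 + 49) + 3082 = 79 + 3082 = 3161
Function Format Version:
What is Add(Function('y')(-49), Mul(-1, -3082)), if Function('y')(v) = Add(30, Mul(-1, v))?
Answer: 3161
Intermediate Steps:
Add(Function('y')(-49), Mul(-1, -3082)) = Add(Add(30, Mul(-1, -49)), Mul(-1, -3082)) = Add(Add(30, 49), 3082) = Add(79, 3082) = 3161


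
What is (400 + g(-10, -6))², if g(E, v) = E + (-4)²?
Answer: 164836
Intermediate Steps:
g(E, v) = 16 + E (g(E, v) = E + 16 = 16 + E)
(400 + g(-10, -6))² = (400 + (16 - 10))² = (400 + 6)² = 406² = 164836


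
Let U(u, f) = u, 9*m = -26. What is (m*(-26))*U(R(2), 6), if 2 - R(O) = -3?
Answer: 3380/9 ≈ 375.56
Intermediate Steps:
m = -26/9 (m = (1/9)*(-26) = -26/9 ≈ -2.8889)
R(O) = 5 (R(O) = 2 - 1*(-3) = 2 + 3 = 5)
(m*(-26))*U(R(2), 6) = -26/9*(-26)*5 = (676/9)*5 = 3380/9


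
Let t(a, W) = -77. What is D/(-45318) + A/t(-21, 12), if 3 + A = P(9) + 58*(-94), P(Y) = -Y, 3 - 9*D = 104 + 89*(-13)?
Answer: 53058968/747747 ≈ 70.958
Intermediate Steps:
D = 352/3 (D = ⅓ - (104 + 89*(-13))/9 = ⅓ - (104 - 1157)/9 = ⅓ - ⅑*(-1053) = ⅓ + 117 = 352/3 ≈ 117.33)
A = -5464 (A = -3 + (-1*9 + 58*(-94)) = -3 + (-9 - 5452) = -3 - 5461 = -5464)
D/(-45318) + A/t(-21, 12) = (352/3)/(-45318) - 5464/(-77) = (352/3)*(-1/45318) - 5464*(-1/77) = -176/67977 + 5464/77 = 53058968/747747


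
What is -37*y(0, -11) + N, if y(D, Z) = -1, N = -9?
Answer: 28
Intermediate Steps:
-37*y(0, -11) + N = -37*(-1) - 9 = 37 - 9 = 28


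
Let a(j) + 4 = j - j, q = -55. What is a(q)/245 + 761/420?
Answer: 5279/2940 ≈ 1.7956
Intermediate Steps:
a(j) = -4 (a(j) = -4 + (j - j) = -4 + 0 = -4)
a(q)/245 + 761/420 = -4/245 + 761/420 = 5279/2940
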